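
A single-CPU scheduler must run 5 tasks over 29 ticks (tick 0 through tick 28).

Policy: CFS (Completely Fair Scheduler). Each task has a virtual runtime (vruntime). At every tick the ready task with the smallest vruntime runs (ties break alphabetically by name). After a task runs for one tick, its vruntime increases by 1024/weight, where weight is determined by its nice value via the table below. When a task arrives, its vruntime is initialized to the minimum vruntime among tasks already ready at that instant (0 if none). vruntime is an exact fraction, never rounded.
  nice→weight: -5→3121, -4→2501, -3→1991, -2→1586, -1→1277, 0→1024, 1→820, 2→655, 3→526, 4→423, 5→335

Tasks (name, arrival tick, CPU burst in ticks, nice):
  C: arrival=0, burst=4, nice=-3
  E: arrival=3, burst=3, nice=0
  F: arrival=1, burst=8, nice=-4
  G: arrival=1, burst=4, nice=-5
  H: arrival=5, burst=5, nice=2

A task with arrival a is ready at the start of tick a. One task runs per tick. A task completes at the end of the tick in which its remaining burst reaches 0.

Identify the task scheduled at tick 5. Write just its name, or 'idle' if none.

t=0: vr[C=0] → run C
t=1: vr[C=1024/1991 F=1024/1991 G=1024/1991] → run C
t=2: vr[C=2048/1991 F=1024/1991 G=1024/1991] → run F
t=3: vr[C=2048/1991 E=1024/1991 F=4599808/4979491 G=1024/1991] → run E
t=4: vr[C=2048/1991 E=3015/1991 F=4599808/4979491 G=1024/1991] → run G
t=5: vr[C=2048/1991 E=3015/1991 F=4599808/4979491 G=5234688/6213911 H=5234688/6213911] → run G
t=6: vr[C=2048/1991 E=3015/1991 F=4599808/4979491 G=7273472/6213911 H=5234688/6213911] → run H
t=7: vr[C=2048/1991 E=3015/1991 F=4599808/4979491 G=7273472/6213911 H=9791765504/4070111705] → run F
t=8: vr[C=2048/1991 E=3015/1991 F=6638592/4979491 G=7273472/6213911 H=9791765504/4070111705] → run C
t=9: vr[C=3072/1991 E=3015/1991 F=6638592/4979491 G=7273472/6213911 H=9791765504/4070111705] → run G
t=10: vr[C=3072/1991 E=3015/1991 F=6638592/4979491 G=9312256/6213911 H=9791765504/4070111705] → run F
t=11: vr[C=3072/1991 E=3015/1991 F=8677376/4979491 G=9312256/6213911 H=9791765504/4070111705] → run G
t=12: vr[C=3072/1991 E=3015/1991 F=8677376/4979491 H=9791765504/4070111705] → run E
t=13: vr[C=3072/1991 E=5006/1991 F=8677376/4979491 H=9791765504/4070111705] → run C
t=14: vr[E=5006/1991 F=8677376/4979491 H=9791765504/4070111705] → run F
t=15: vr[E=5006/1991 F=10716160/4979491 H=9791765504/4070111705] → run F
t=16: vr[E=5006/1991 F=12754944/4979491 H=9791765504/4070111705] → run H
t=17: vr[E=5006/1991 F=12754944/4979491 H=16154810368/4070111705] → run E
t=18: vr[F=12754944/4979491 H=16154810368/4070111705] → run F
t=19: vr[F=14793728/4979491 H=16154810368/4070111705] → run F
t=20: vr[F=16832512/4979491 H=16154810368/4070111705] → run F
t=21: vr[H=16154810368/4070111705] → run H
t=22: vr[H=22517855232/4070111705] → run H
t=23: vr[H=28880900096/4070111705] → run H
t=24: (idle)
t=25: (idle)
t=26: (idle)
t=27: (idle)
t=28: (idle)

running at tick 5 = G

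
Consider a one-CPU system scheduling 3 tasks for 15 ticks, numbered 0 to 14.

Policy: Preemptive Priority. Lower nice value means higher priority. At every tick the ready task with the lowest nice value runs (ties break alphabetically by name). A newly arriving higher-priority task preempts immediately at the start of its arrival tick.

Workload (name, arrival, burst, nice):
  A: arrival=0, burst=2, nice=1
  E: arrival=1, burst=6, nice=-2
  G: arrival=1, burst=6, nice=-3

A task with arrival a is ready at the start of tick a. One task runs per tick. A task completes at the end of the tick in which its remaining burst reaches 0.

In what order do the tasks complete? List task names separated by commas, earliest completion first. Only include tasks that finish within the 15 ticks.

t=0: ready={A} → run A
t=1: ready={A,E,G} → run G
t=2: ready={A,E,G} → run G
t=3: ready={A,E,G} → run G
t=4: ready={A,E,G} → run G
t=5: ready={A,E,G} → run G
t=6: ready={A,E,G} → run G
t=7: ready={A,E} → run E
t=8: ready={A,E} → run E
t=9: ready={A,E} → run E
t=10: ready={A,E} → run E
t=11: ready={A,E} → run E
t=12: ready={A,E} → run E
t=13: ready={A} → run A
t=14: (idle)

completion order = G, E, A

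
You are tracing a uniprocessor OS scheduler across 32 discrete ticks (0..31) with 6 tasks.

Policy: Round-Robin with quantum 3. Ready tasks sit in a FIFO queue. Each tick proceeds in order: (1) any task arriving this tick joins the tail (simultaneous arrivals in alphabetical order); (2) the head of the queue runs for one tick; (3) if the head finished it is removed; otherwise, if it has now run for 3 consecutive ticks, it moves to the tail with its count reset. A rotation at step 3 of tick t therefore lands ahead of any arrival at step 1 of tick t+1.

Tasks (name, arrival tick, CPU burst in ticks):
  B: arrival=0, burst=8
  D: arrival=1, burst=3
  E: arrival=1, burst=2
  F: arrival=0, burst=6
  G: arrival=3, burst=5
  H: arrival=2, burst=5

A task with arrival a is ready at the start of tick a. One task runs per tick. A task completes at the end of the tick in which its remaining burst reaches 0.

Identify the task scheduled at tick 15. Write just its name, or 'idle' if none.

running at tick 15 = B

t=0: queue=[B,F] q_used=0 → run B
t=1: queue=[B,F,D,E] q_used=1 → run B
t=2: queue=[B,F,D,E,H] q_used=2 → run B
t=3: queue=[F,D,E,H,B,G] q_used=0 → run F
t=4: queue=[F,D,E,H,B,G] q_used=1 → run F
t=5: queue=[F,D,E,H,B,G] q_used=2 → run F
t=6: queue=[D,E,H,B,G,F] q_used=0 → run D
t=7: queue=[D,E,H,B,G,F] q_used=1 → run D
t=8: queue=[D,E,H,B,G,F] q_used=2 → run D
t=9: queue=[E,H,B,G,F] q_used=0 → run E
t=10: queue=[E,H,B,G,F] q_used=1 → run E
t=11: queue=[H,B,G,F] q_used=0 → run H
t=12: queue=[H,B,G,F] q_used=1 → run H
t=13: queue=[H,B,G,F] q_used=2 → run H
t=14: queue=[B,G,F,H] q_used=0 → run B
t=15: queue=[B,G,F,H] q_used=1 → run B
t=16: queue=[B,G,F,H] q_used=2 → run B
t=17: queue=[G,F,H,B] q_used=0 → run G
t=18: queue=[G,F,H,B] q_used=1 → run G
t=19: queue=[G,F,H,B] q_used=2 → run G
t=20: queue=[F,H,B,G] q_used=0 → run F
t=21: queue=[F,H,B,G] q_used=1 → run F
t=22: queue=[F,H,B,G] q_used=2 → run F
t=23: queue=[H,B,G] q_used=0 → run H
t=24: queue=[H,B,G] q_used=1 → run H
t=25: queue=[B,G] q_used=0 → run B
t=26: queue=[B,G] q_used=1 → run B
t=27: queue=[G] q_used=0 → run G
t=28: queue=[G] q_used=1 → run G
t=29: (idle)
t=30: (idle)
t=31: (idle)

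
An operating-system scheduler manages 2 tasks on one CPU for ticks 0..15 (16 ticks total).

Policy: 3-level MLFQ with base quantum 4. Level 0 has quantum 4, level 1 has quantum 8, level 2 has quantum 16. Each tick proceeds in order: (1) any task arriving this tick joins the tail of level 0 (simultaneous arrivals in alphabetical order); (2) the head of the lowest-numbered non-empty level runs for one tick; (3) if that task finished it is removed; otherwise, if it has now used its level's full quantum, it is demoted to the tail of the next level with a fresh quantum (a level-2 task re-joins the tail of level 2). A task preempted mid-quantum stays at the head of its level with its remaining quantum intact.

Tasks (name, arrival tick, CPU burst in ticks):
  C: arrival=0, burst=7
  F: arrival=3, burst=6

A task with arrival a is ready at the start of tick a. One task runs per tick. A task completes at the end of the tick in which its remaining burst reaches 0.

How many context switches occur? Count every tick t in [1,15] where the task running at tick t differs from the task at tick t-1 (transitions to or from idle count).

t=0: L0/L1/L2 = C/-/- → run C
t=1: L0/L1/L2 = C/-/- → run C
t=2: L0/L1/L2 = C/-/- → run C
t=3: L0/L1/L2 = CF/-/- → run C
t=4: L0/L1/L2 = F/C/- → run F
t=5: L0/L1/L2 = F/C/- → run F
t=6: L0/L1/L2 = F/C/- → run F
t=7: L0/L1/L2 = F/C/- → run F
t=8: L0/L1/L2 = -/CF/- → run C
t=9: L0/L1/L2 = -/CF/- → run C
t=10: L0/L1/L2 = -/CF/- → run C
t=11: L0/L1/L2 = -/F/- → run F
t=12: L0/L1/L2 = -/F/- → run F
t=13: (idle)
t=14: (idle)
t=15: (idle)

context switches = 4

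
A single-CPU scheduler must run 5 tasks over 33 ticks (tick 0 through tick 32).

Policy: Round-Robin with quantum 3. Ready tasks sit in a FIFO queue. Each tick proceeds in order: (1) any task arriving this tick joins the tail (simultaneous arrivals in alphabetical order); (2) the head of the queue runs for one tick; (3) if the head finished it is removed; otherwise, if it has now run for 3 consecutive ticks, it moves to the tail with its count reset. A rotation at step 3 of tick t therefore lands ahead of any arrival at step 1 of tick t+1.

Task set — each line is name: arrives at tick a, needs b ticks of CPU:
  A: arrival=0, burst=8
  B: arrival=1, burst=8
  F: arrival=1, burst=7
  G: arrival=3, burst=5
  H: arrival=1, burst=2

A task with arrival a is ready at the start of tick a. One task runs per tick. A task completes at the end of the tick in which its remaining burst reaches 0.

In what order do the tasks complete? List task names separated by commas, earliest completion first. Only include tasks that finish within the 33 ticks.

completion order = H, A, G, B, F

t=0: queue=[A] q_used=0 → run A
t=1: queue=[A,B,F,H] q_used=1 → run A
t=2: queue=[A,B,F,H] q_used=2 → run A
t=3: queue=[B,F,H,A,G] q_used=0 → run B
t=4: queue=[B,F,H,A,G] q_used=1 → run B
t=5: queue=[B,F,H,A,G] q_used=2 → run B
t=6: queue=[F,H,A,G,B] q_used=0 → run F
t=7: queue=[F,H,A,G,B] q_used=1 → run F
t=8: queue=[F,H,A,G,B] q_used=2 → run F
t=9: queue=[H,A,G,B,F] q_used=0 → run H
t=10: queue=[H,A,G,B,F] q_used=1 → run H
t=11: queue=[A,G,B,F] q_used=0 → run A
t=12: queue=[A,G,B,F] q_used=1 → run A
t=13: queue=[A,G,B,F] q_used=2 → run A
t=14: queue=[G,B,F,A] q_used=0 → run G
t=15: queue=[G,B,F,A] q_used=1 → run G
t=16: queue=[G,B,F,A] q_used=2 → run G
t=17: queue=[B,F,A,G] q_used=0 → run B
t=18: queue=[B,F,A,G] q_used=1 → run B
t=19: queue=[B,F,A,G] q_used=2 → run B
t=20: queue=[F,A,G,B] q_used=0 → run F
t=21: queue=[F,A,G,B] q_used=1 → run F
t=22: queue=[F,A,G,B] q_used=2 → run F
t=23: queue=[A,G,B,F] q_used=0 → run A
t=24: queue=[A,G,B,F] q_used=1 → run A
t=25: queue=[G,B,F] q_used=0 → run G
t=26: queue=[G,B,F] q_used=1 → run G
t=27: queue=[B,F] q_used=0 → run B
t=28: queue=[B,F] q_used=1 → run B
t=29: queue=[F] q_used=0 → run F
t=30: (idle)
t=31: (idle)
t=32: (idle)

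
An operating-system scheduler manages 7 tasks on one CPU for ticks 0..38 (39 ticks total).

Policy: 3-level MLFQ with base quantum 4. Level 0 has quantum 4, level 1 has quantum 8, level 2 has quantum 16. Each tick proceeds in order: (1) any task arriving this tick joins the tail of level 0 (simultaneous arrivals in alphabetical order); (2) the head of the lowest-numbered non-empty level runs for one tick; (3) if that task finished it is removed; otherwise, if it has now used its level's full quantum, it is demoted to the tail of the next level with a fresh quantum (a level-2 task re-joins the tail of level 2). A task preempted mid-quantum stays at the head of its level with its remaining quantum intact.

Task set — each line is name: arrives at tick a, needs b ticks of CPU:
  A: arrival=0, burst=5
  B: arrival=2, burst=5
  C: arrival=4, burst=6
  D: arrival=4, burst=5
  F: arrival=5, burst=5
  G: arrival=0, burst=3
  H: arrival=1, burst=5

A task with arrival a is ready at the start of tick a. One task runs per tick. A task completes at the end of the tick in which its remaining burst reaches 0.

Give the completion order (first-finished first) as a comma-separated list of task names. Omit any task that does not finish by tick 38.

completion order = G, A, H, B, C, D, F

t=0: L0/L1/L2 = AG/-/- → run A
t=1: L0/L1/L2 = AGH/-/- → run A
t=2: L0/L1/L2 = AGHB/-/- → run A
t=3: L0/L1/L2 = AGHB/-/- → run A
t=4: L0/L1/L2 = GHBCD/A/- → run G
t=5: L0/L1/L2 = GHBCDF/A/- → run G
t=6: L0/L1/L2 = GHBCDF/A/- → run G
t=7: L0/L1/L2 = HBCDF/A/- → run H
t=8: L0/L1/L2 = HBCDF/A/- → run H
t=9: L0/L1/L2 = HBCDF/A/- → run H
t=10: L0/L1/L2 = HBCDF/A/- → run H
t=11: L0/L1/L2 = BCDF/AH/- → run B
t=12: L0/L1/L2 = BCDF/AH/- → run B
t=13: L0/L1/L2 = BCDF/AH/- → run B
t=14: L0/L1/L2 = BCDF/AH/- → run B
t=15: L0/L1/L2 = CDF/AHB/- → run C
t=16: L0/L1/L2 = CDF/AHB/- → run C
t=17: L0/L1/L2 = CDF/AHB/- → run C
t=18: L0/L1/L2 = CDF/AHB/- → run C
t=19: L0/L1/L2 = DF/AHBC/- → run D
t=20: L0/L1/L2 = DF/AHBC/- → run D
t=21: L0/L1/L2 = DF/AHBC/- → run D
t=22: L0/L1/L2 = DF/AHBC/- → run D
t=23: L0/L1/L2 = F/AHBCD/- → run F
t=24: L0/L1/L2 = F/AHBCD/- → run F
t=25: L0/L1/L2 = F/AHBCD/- → run F
t=26: L0/L1/L2 = F/AHBCD/- → run F
t=27: L0/L1/L2 = -/AHBCDF/- → run A
t=28: L0/L1/L2 = -/HBCDF/- → run H
t=29: L0/L1/L2 = -/BCDF/- → run B
t=30: L0/L1/L2 = -/CDF/- → run C
t=31: L0/L1/L2 = -/CDF/- → run C
t=32: L0/L1/L2 = -/DF/- → run D
t=33: L0/L1/L2 = -/F/- → run F
t=34: (idle)
t=35: (idle)
t=36: (idle)
t=37: (idle)
t=38: (idle)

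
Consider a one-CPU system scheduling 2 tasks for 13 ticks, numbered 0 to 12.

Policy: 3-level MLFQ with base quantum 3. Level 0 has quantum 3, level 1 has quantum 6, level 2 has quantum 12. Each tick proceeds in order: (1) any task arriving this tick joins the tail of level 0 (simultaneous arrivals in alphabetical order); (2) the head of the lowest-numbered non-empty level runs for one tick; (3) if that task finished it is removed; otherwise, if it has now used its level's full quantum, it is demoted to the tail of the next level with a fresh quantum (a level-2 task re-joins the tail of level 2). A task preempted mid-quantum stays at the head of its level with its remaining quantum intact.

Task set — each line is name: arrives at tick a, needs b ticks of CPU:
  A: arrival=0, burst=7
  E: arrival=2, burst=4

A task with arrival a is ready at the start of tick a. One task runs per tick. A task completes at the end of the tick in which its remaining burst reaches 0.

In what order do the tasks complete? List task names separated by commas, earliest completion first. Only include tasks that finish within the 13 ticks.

t=0: L0/L1/L2 = A/-/- → run A
t=1: L0/L1/L2 = A/-/- → run A
t=2: L0/L1/L2 = AE/-/- → run A
t=3: L0/L1/L2 = E/A/- → run E
t=4: L0/L1/L2 = E/A/- → run E
t=5: L0/L1/L2 = E/A/- → run E
t=6: L0/L1/L2 = -/AE/- → run A
t=7: L0/L1/L2 = -/AE/- → run A
t=8: L0/L1/L2 = -/AE/- → run A
t=9: L0/L1/L2 = -/AE/- → run A
t=10: L0/L1/L2 = -/E/- → run E
t=11: (idle)
t=12: (idle)

completion order = A, E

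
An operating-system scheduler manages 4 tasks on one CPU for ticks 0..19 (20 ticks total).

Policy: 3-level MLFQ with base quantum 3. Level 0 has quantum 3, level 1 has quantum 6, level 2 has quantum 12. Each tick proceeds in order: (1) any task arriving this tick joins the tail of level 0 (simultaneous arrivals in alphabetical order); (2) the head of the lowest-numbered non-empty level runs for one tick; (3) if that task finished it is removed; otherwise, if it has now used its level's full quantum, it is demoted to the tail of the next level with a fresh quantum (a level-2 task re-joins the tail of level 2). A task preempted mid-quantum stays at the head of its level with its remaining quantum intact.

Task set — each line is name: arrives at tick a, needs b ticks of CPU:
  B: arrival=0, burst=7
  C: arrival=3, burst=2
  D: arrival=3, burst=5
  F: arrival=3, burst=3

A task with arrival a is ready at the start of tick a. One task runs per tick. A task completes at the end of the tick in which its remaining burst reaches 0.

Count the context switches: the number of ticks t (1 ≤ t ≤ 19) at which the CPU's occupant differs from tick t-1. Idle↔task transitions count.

context switches = 6

t=0: L0/L1/L2 = B/-/- → run B
t=1: L0/L1/L2 = B/-/- → run B
t=2: L0/L1/L2 = B/-/- → run B
t=3: L0/L1/L2 = CDF/B/- → run C
t=4: L0/L1/L2 = CDF/B/- → run C
t=5: L0/L1/L2 = DF/B/- → run D
t=6: L0/L1/L2 = DF/B/- → run D
t=7: L0/L1/L2 = DF/B/- → run D
t=8: L0/L1/L2 = F/BD/- → run F
t=9: L0/L1/L2 = F/BD/- → run F
t=10: L0/L1/L2 = F/BD/- → run F
t=11: L0/L1/L2 = -/BD/- → run B
t=12: L0/L1/L2 = -/BD/- → run B
t=13: L0/L1/L2 = -/BD/- → run B
t=14: L0/L1/L2 = -/BD/- → run B
t=15: L0/L1/L2 = -/D/- → run D
t=16: L0/L1/L2 = -/D/- → run D
t=17: (idle)
t=18: (idle)
t=19: (idle)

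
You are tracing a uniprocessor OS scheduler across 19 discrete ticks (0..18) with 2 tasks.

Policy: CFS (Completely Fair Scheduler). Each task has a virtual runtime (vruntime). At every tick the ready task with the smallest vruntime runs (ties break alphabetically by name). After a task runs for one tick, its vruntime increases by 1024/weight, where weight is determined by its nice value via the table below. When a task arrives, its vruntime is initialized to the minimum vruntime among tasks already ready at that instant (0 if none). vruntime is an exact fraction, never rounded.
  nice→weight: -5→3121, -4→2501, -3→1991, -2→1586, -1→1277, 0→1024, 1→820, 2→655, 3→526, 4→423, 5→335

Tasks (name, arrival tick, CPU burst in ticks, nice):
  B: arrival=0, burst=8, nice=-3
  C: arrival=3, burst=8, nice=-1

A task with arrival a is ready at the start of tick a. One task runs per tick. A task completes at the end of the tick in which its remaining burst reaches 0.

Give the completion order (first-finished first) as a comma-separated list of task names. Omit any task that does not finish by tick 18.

completion order = B, C

t=0: vr[B=0] → run B
t=1: vr[B=1024/1991] → run B
t=2: vr[B=2048/1991] → run B
t=3: vr[B=3072/1991 C=3072/1991] → run B
t=4: vr[B=4096/1991 C=3072/1991] → run C
t=5: vr[B=4096/1991 C=5961728/2542507] → run B
t=6: vr[B=5120/1991 C=5961728/2542507] → run C
t=7: vr[B=5120/1991 C=8000512/2542507] → run B
t=8: vr[B=6144/1991 C=8000512/2542507] → run B
t=9: vr[B=7168/1991 C=8000512/2542507] → run C
t=10: vr[B=7168/1991 C=10039296/2542507] → run B
t=11: vr[C=10039296/2542507] → run C
t=12: vr[C=12078080/2542507] → run C
t=13: vr[C=14116864/2542507] → run C
t=14: vr[C=16155648/2542507] → run C
t=15: vr[C=18194432/2542507] → run C
t=16: (idle)
t=17: (idle)
t=18: (idle)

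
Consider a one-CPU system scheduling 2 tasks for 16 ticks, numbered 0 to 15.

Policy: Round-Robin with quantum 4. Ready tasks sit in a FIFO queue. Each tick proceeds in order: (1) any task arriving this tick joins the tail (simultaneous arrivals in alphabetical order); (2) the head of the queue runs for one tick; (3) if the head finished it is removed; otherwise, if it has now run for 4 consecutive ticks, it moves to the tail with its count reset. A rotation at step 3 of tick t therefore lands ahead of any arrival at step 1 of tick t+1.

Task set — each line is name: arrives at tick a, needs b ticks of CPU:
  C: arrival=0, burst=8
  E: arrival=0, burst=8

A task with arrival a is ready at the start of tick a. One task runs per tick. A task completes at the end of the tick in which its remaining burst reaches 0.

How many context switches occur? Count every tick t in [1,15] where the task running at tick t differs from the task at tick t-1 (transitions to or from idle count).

t=0: queue=[C,E] q_used=0 → run C
t=1: queue=[C,E] q_used=1 → run C
t=2: queue=[C,E] q_used=2 → run C
t=3: queue=[C,E] q_used=3 → run C
t=4: queue=[E,C] q_used=0 → run E
t=5: queue=[E,C] q_used=1 → run E
t=6: queue=[E,C] q_used=2 → run E
t=7: queue=[E,C] q_used=3 → run E
t=8: queue=[C,E] q_used=0 → run C
t=9: queue=[C,E] q_used=1 → run C
t=10: queue=[C,E] q_used=2 → run C
t=11: queue=[C,E] q_used=3 → run C
t=12: queue=[E] q_used=0 → run E
t=13: queue=[E] q_used=1 → run E
t=14: queue=[E] q_used=2 → run E
t=15: queue=[E] q_used=3 → run E

context switches = 3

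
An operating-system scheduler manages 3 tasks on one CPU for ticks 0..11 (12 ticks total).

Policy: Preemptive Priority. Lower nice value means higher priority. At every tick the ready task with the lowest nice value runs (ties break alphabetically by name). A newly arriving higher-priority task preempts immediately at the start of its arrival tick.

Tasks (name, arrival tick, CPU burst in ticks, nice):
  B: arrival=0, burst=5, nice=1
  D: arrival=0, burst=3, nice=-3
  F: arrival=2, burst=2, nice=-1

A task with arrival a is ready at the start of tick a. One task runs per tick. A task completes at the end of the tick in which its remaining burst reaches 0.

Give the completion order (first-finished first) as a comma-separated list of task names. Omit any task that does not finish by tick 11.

completion order = D, F, B

t=0: ready={B,D} → run D
t=1: ready={B,D} → run D
t=2: ready={B,D,F} → run D
t=3: ready={B,F} → run F
t=4: ready={B,F} → run F
t=5: ready={B} → run B
t=6: ready={B} → run B
t=7: ready={B} → run B
t=8: ready={B} → run B
t=9: ready={B} → run B
t=10: (idle)
t=11: (idle)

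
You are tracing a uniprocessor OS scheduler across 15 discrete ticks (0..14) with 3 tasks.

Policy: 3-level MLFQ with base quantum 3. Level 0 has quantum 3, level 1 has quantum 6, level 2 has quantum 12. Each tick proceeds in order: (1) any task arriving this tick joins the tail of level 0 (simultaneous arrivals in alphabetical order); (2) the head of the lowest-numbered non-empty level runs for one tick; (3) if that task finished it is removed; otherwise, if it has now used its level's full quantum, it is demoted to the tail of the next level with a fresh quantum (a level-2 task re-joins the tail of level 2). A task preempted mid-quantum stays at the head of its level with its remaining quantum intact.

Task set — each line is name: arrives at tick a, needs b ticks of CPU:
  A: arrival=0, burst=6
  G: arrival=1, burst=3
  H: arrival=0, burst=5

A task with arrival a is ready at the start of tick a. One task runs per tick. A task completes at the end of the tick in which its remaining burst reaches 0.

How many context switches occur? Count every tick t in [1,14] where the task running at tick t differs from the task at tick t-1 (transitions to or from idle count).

t=0: L0/L1/L2 = AH/-/- → run A
t=1: L0/L1/L2 = AHG/-/- → run A
t=2: L0/L1/L2 = AHG/-/- → run A
t=3: L0/L1/L2 = HG/A/- → run H
t=4: L0/L1/L2 = HG/A/- → run H
t=5: L0/L1/L2 = HG/A/- → run H
t=6: L0/L1/L2 = G/AH/- → run G
t=7: L0/L1/L2 = G/AH/- → run G
t=8: L0/L1/L2 = G/AH/- → run G
t=9: L0/L1/L2 = -/AH/- → run A
t=10: L0/L1/L2 = -/AH/- → run A
t=11: L0/L1/L2 = -/AH/- → run A
t=12: L0/L1/L2 = -/H/- → run H
t=13: L0/L1/L2 = -/H/- → run H
t=14: (idle)

context switches = 5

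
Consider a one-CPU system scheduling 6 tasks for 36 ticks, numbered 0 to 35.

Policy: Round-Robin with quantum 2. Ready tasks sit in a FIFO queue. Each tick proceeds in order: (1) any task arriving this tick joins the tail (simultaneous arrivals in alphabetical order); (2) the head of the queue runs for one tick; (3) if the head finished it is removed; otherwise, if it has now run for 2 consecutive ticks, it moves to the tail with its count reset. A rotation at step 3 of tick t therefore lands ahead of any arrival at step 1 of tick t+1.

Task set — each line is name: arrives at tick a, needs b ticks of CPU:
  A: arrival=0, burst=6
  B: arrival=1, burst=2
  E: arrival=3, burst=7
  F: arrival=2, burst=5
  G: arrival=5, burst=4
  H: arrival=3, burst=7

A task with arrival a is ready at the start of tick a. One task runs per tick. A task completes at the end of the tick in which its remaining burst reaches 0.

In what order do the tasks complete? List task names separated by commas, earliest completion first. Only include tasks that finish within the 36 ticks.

t=0: queue=[A] q_used=0 → run A
t=1: queue=[A,B] q_used=1 → run A
t=2: queue=[B,A,F] q_used=0 → run B
t=3: queue=[B,A,F,E,H] q_used=1 → run B
t=4: queue=[A,F,E,H] q_used=0 → run A
t=5: queue=[A,F,E,H,G] q_used=1 → run A
t=6: queue=[F,E,H,G,A] q_used=0 → run F
t=7: queue=[F,E,H,G,A] q_used=1 → run F
t=8: queue=[E,H,G,A,F] q_used=0 → run E
t=9: queue=[E,H,G,A,F] q_used=1 → run E
t=10: queue=[H,G,A,F,E] q_used=0 → run H
t=11: queue=[H,G,A,F,E] q_used=1 → run H
t=12: queue=[G,A,F,E,H] q_used=0 → run G
t=13: queue=[G,A,F,E,H] q_used=1 → run G
t=14: queue=[A,F,E,H,G] q_used=0 → run A
t=15: queue=[A,F,E,H,G] q_used=1 → run A
t=16: queue=[F,E,H,G] q_used=0 → run F
t=17: queue=[F,E,H,G] q_used=1 → run F
t=18: queue=[E,H,G,F] q_used=0 → run E
t=19: queue=[E,H,G,F] q_used=1 → run E
t=20: queue=[H,G,F,E] q_used=0 → run H
t=21: queue=[H,G,F,E] q_used=1 → run H
t=22: queue=[G,F,E,H] q_used=0 → run G
t=23: queue=[G,F,E,H] q_used=1 → run G
t=24: queue=[F,E,H] q_used=0 → run F
t=25: queue=[E,H] q_used=0 → run E
t=26: queue=[E,H] q_used=1 → run E
t=27: queue=[H,E] q_used=0 → run H
t=28: queue=[H,E] q_used=1 → run H
t=29: queue=[E,H] q_used=0 → run E
t=30: queue=[H] q_used=0 → run H
t=31: (idle)
t=32: (idle)
t=33: (idle)
t=34: (idle)
t=35: (idle)

completion order = B, A, G, F, E, H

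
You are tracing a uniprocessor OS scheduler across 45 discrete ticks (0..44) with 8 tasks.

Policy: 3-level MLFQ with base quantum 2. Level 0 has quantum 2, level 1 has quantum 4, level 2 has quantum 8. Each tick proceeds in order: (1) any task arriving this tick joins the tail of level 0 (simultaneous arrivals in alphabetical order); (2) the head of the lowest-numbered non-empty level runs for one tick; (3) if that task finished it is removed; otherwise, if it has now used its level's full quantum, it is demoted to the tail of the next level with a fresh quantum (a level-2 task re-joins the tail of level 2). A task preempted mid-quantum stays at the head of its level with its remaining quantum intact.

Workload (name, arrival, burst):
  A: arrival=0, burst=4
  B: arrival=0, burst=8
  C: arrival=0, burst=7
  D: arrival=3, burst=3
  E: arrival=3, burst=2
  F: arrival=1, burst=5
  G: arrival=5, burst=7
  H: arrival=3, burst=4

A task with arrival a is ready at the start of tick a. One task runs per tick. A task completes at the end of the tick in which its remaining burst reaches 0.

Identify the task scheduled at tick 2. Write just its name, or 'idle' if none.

t=0: L0/L1/L2 = ABC/-/- → run A
t=1: L0/L1/L2 = ABCF/-/- → run A
t=2: L0/L1/L2 = BCF/A/- → run B
t=3: L0/L1/L2 = BCFDEH/A/- → run B
t=4: L0/L1/L2 = CFDEH/AB/- → run C
t=5: L0/L1/L2 = CFDEHG/AB/- → run C
t=6: L0/L1/L2 = FDEHG/ABC/- → run F
t=7: L0/L1/L2 = FDEHG/ABC/- → run F
t=8: L0/L1/L2 = DEHG/ABCF/- → run D
t=9: L0/L1/L2 = DEHG/ABCF/- → run D
t=10: L0/L1/L2 = EHG/ABCFD/- → run E
t=11: L0/L1/L2 = EHG/ABCFD/- → run E
t=12: L0/L1/L2 = HG/ABCFD/- → run H
t=13: L0/L1/L2 = HG/ABCFD/- → run H
t=14: L0/L1/L2 = G/ABCFDH/- → run G
t=15: L0/L1/L2 = G/ABCFDH/- → run G
t=16: L0/L1/L2 = -/ABCFDHG/- → run A
t=17: L0/L1/L2 = -/ABCFDHG/- → run A
t=18: L0/L1/L2 = -/BCFDHG/- → run B
t=19: L0/L1/L2 = -/BCFDHG/- → run B
t=20: L0/L1/L2 = -/BCFDHG/- → run B
t=21: L0/L1/L2 = -/BCFDHG/- → run B
t=22: L0/L1/L2 = -/CFDHG/B → run C
t=23: L0/L1/L2 = -/CFDHG/B → run C
t=24: L0/L1/L2 = -/CFDHG/B → run C
t=25: L0/L1/L2 = -/CFDHG/B → run C
t=26: L0/L1/L2 = -/FDHG/BC → run F
t=27: L0/L1/L2 = -/FDHG/BC → run F
t=28: L0/L1/L2 = -/FDHG/BC → run F
t=29: L0/L1/L2 = -/DHG/BC → run D
t=30: L0/L1/L2 = -/HG/BC → run H
t=31: L0/L1/L2 = -/HG/BC → run H
t=32: L0/L1/L2 = -/G/BC → run G
t=33: L0/L1/L2 = -/G/BC → run G
t=34: L0/L1/L2 = -/G/BC → run G
t=35: L0/L1/L2 = -/G/BC → run G
t=36: L0/L1/L2 = -/-/BCG → run B
t=37: L0/L1/L2 = -/-/BCG → run B
t=38: L0/L1/L2 = -/-/CG → run C
t=39: L0/L1/L2 = -/-/G → run G
t=40: (idle)
t=41: (idle)
t=42: (idle)
t=43: (idle)
t=44: (idle)

running at tick 2 = B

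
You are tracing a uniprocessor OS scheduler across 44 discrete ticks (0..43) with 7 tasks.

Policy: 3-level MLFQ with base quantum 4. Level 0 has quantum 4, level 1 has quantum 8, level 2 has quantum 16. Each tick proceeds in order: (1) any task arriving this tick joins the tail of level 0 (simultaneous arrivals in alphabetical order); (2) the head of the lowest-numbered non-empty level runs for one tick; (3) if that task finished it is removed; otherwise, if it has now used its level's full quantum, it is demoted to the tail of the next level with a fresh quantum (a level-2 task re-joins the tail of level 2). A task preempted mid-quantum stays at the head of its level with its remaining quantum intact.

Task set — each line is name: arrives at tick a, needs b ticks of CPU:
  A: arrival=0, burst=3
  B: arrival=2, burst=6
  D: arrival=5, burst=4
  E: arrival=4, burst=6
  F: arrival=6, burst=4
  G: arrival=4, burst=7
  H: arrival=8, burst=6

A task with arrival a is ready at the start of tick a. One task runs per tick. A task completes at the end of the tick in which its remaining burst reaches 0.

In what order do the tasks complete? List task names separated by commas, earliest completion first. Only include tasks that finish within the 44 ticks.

t=0: L0/L1/L2 = A/-/- → run A
t=1: L0/L1/L2 = A/-/- → run A
t=2: L0/L1/L2 = AB/-/- → run A
t=3: L0/L1/L2 = B/-/- → run B
t=4: L0/L1/L2 = BEG/-/- → run B
t=5: L0/L1/L2 = BEGD/-/- → run B
t=6: L0/L1/L2 = BEGDF/-/- → run B
t=7: L0/L1/L2 = EGDF/B/- → run E
t=8: L0/L1/L2 = EGDFH/B/- → run E
t=9: L0/L1/L2 = EGDFH/B/- → run E
t=10: L0/L1/L2 = EGDFH/B/- → run E
t=11: L0/L1/L2 = GDFH/BE/- → run G
t=12: L0/L1/L2 = GDFH/BE/- → run G
t=13: L0/L1/L2 = GDFH/BE/- → run G
t=14: L0/L1/L2 = GDFH/BE/- → run G
t=15: L0/L1/L2 = DFH/BEG/- → run D
t=16: L0/L1/L2 = DFH/BEG/- → run D
t=17: L0/L1/L2 = DFH/BEG/- → run D
t=18: L0/L1/L2 = DFH/BEG/- → run D
t=19: L0/L1/L2 = FH/BEG/- → run F
t=20: L0/L1/L2 = FH/BEG/- → run F
t=21: L0/L1/L2 = FH/BEG/- → run F
t=22: L0/L1/L2 = FH/BEG/- → run F
t=23: L0/L1/L2 = H/BEG/- → run H
t=24: L0/L1/L2 = H/BEG/- → run H
t=25: L0/L1/L2 = H/BEG/- → run H
t=26: L0/L1/L2 = H/BEG/- → run H
t=27: L0/L1/L2 = -/BEGH/- → run B
t=28: L0/L1/L2 = -/BEGH/- → run B
t=29: L0/L1/L2 = -/EGH/- → run E
t=30: L0/L1/L2 = -/EGH/- → run E
t=31: L0/L1/L2 = -/GH/- → run G
t=32: L0/L1/L2 = -/GH/- → run G
t=33: L0/L1/L2 = -/GH/- → run G
t=34: L0/L1/L2 = -/H/- → run H
t=35: L0/L1/L2 = -/H/- → run H
t=36: (idle)
t=37: (idle)
t=38: (idle)
t=39: (idle)
t=40: (idle)
t=41: (idle)
t=42: (idle)
t=43: (idle)

completion order = A, D, F, B, E, G, H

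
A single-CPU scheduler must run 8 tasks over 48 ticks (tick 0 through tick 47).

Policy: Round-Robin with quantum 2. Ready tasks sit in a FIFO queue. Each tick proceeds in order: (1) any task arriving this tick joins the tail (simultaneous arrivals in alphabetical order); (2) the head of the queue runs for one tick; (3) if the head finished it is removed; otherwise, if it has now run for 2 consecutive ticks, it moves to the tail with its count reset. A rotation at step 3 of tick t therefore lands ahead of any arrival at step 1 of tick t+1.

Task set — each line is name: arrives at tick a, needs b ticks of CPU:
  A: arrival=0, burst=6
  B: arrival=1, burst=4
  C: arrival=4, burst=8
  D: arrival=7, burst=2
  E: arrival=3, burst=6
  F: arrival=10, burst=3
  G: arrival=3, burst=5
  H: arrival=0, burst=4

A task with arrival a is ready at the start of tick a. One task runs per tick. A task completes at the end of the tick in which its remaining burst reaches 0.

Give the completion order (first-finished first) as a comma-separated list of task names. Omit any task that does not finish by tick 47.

t=0: queue=[A,H] q_used=0 → run A
t=1: queue=[A,H,B] q_used=1 → run A
t=2: queue=[H,B,A] q_used=0 → run H
t=3: queue=[H,B,A,E,G] q_used=1 → run H
t=4: queue=[B,A,E,G,H,C] q_used=0 → run B
t=5: queue=[B,A,E,G,H,C] q_used=1 → run B
t=6: queue=[A,E,G,H,C,B] q_used=0 → run A
t=7: queue=[A,E,G,H,C,B,D] q_used=1 → run A
t=8: queue=[E,G,H,C,B,D,A] q_used=0 → run E
t=9: queue=[E,G,H,C,B,D,A] q_used=1 → run E
t=10: queue=[G,H,C,B,D,A,E,F] q_used=0 → run G
t=11: queue=[G,H,C,B,D,A,E,F] q_used=1 → run G
t=12: queue=[H,C,B,D,A,E,F,G] q_used=0 → run H
t=13: queue=[H,C,B,D,A,E,F,G] q_used=1 → run H
t=14: queue=[C,B,D,A,E,F,G] q_used=0 → run C
t=15: queue=[C,B,D,A,E,F,G] q_used=1 → run C
t=16: queue=[B,D,A,E,F,G,C] q_used=0 → run B
t=17: queue=[B,D,A,E,F,G,C] q_used=1 → run B
t=18: queue=[D,A,E,F,G,C] q_used=0 → run D
t=19: queue=[D,A,E,F,G,C] q_used=1 → run D
t=20: queue=[A,E,F,G,C] q_used=0 → run A
t=21: queue=[A,E,F,G,C] q_used=1 → run A
t=22: queue=[E,F,G,C] q_used=0 → run E
t=23: queue=[E,F,G,C] q_used=1 → run E
t=24: queue=[F,G,C,E] q_used=0 → run F
t=25: queue=[F,G,C,E] q_used=1 → run F
t=26: queue=[G,C,E,F] q_used=0 → run G
t=27: queue=[G,C,E,F] q_used=1 → run G
t=28: queue=[C,E,F,G] q_used=0 → run C
t=29: queue=[C,E,F,G] q_used=1 → run C
t=30: queue=[E,F,G,C] q_used=0 → run E
t=31: queue=[E,F,G,C] q_used=1 → run E
t=32: queue=[F,G,C] q_used=0 → run F
t=33: queue=[G,C] q_used=0 → run G
t=34: queue=[C] q_used=0 → run C
t=35: queue=[C] q_used=1 → run C
t=36: queue=[C] q_used=0 → run C
t=37: queue=[C] q_used=1 → run C
t=38: (idle)
t=39: (idle)
t=40: (idle)
t=41: (idle)
t=42: (idle)
t=43: (idle)
t=44: (idle)
t=45: (idle)
t=46: (idle)
t=47: (idle)

completion order = H, B, D, A, E, F, G, C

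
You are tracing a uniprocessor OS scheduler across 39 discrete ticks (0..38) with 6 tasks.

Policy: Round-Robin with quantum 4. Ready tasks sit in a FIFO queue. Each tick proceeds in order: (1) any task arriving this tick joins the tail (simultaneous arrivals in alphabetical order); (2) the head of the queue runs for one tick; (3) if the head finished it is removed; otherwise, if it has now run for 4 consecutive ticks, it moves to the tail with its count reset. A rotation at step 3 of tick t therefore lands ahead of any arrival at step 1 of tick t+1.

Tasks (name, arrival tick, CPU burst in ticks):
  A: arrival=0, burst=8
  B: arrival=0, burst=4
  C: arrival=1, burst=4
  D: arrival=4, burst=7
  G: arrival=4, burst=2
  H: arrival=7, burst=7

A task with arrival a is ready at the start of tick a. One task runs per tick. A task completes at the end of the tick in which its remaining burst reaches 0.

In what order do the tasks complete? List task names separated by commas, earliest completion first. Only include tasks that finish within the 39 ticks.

completion order = B, C, A, G, D, H

t=0: queue=[A,B] q_used=0 → run A
t=1: queue=[A,B,C] q_used=1 → run A
t=2: queue=[A,B,C] q_used=2 → run A
t=3: queue=[A,B,C] q_used=3 → run A
t=4: queue=[B,C,A,D,G] q_used=0 → run B
t=5: queue=[B,C,A,D,G] q_used=1 → run B
t=6: queue=[B,C,A,D,G] q_used=2 → run B
t=7: queue=[B,C,A,D,G,H] q_used=3 → run B
t=8: queue=[C,A,D,G,H] q_used=0 → run C
t=9: queue=[C,A,D,G,H] q_used=1 → run C
t=10: queue=[C,A,D,G,H] q_used=2 → run C
t=11: queue=[C,A,D,G,H] q_used=3 → run C
t=12: queue=[A,D,G,H] q_used=0 → run A
t=13: queue=[A,D,G,H] q_used=1 → run A
t=14: queue=[A,D,G,H] q_used=2 → run A
t=15: queue=[A,D,G,H] q_used=3 → run A
t=16: queue=[D,G,H] q_used=0 → run D
t=17: queue=[D,G,H] q_used=1 → run D
t=18: queue=[D,G,H] q_used=2 → run D
t=19: queue=[D,G,H] q_used=3 → run D
t=20: queue=[G,H,D] q_used=0 → run G
t=21: queue=[G,H,D] q_used=1 → run G
t=22: queue=[H,D] q_used=0 → run H
t=23: queue=[H,D] q_used=1 → run H
t=24: queue=[H,D] q_used=2 → run H
t=25: queue=[H,D] q_used=3 → run H
t=26: queue=[D,H] q_used=0 → run D
t=27: queue=[D,H] q_used=1 → run D
t=28: queue=[D,H] q_used=2 → run D
t=29: queue=[H] q_used=0 → run H
t=30: queue=[H] q_used=1 → run H
t=31: queue=[H] q_used=2 → run H
t=32: (idle)
t=33: (idle)
t=34: (idle)
t=35: (idle)
t=36: (idle)
t=37: (idle)
t=38: (idle)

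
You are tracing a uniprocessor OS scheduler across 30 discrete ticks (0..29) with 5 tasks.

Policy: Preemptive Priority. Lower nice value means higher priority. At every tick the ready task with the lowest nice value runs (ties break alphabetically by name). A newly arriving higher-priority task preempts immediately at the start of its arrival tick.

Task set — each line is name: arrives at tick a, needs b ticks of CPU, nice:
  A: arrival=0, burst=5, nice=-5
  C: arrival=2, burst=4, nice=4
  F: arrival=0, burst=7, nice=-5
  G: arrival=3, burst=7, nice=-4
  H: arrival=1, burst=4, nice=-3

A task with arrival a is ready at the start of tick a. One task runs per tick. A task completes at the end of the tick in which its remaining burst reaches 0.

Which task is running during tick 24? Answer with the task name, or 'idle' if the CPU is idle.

t=0: ready={A,F} → run A
t=1: ready={A,F,H} → run A
t=2: ready={A,C,F,H} → run A
t=3: ready={A,C,F,G,H} → run A
t=4: ready={A,C,F,G,H} → run A
t=5: ready={C,F,G,H} → run F
t=6: ready={C,F,G,H} → run F
t=7: ready={C,F,G,H} → run F
t=8: ready={C,F,G,H} → run F
t=9: ready={C,F,G,H} → run F
t=10: ready={C,F,G,H} → run F
t=11: ready={C,F,G,H} → run F
t=12: ready={C,G,H} → run G
t=13: ready={C,G,H} → run G
t=14: ready={C,G,H} → run G
t=15: ready={C,G,H} → run G
t=16: ready={C,G,H} → run G
t=17: ready={C,G,H} → run G
t=18: ready={C,G,H} → run G
t=19: ready={C,H} → run H
t=20: ready={C,H} → run H
t=21: ready={C,H} → run H
t=22: ready={C,H} → run H
t=23: ready={C} → run C
t=24: ready={C} → run C
t=25: ready={C} → run C
t=26: ready={C} → run C
t=27: (idle)
t=28: (idle)
t=29: (idle)

running at tick 24 = C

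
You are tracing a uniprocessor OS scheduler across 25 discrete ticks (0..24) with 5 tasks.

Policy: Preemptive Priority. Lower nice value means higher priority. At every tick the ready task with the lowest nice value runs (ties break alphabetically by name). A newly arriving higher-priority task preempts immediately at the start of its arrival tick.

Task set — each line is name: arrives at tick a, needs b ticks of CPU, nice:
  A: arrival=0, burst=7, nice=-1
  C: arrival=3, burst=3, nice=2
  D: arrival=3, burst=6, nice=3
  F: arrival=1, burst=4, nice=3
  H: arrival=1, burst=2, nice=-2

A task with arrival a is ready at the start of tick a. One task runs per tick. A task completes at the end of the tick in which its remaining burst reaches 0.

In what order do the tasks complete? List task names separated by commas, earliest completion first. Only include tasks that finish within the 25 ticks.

t=0: ready={A} → run A
t=1: ready={A,F,H} → run H
t=2: ready={A,F,H} → run H
t=3: ready={A,C,D,F} → run A
t=4: ready={A,C,D,F} → run A
t=5: ready={A,C,D,F} → run A
t=6: ready={A,C,D,F} → run A
t=7: ready={A,C,D,F} → run A
t=8: ready={A,C,D,F} → run A
t=9: ready={C,D,F} → run C
t=10: ready={C,D,F} → run C
t=11: ready={C,D,F} → run C
t=12: ready={D,F} → run D
t=13: ready={D,F} → run D
t=14: ready={D,F} → run D
t=15: ready={D,F} → run D
t=16: ready={D,F} → run D
t=17: ready={D,F} → run D
t=18: ready={F} → run F
t=19: ready={F} → run F
t=20: ready={F} → run F
t=21: ready={F} → run F
t=22: (idle)
t=23: (idle)
t=24: (idle)

completion order = H, A, C, D, F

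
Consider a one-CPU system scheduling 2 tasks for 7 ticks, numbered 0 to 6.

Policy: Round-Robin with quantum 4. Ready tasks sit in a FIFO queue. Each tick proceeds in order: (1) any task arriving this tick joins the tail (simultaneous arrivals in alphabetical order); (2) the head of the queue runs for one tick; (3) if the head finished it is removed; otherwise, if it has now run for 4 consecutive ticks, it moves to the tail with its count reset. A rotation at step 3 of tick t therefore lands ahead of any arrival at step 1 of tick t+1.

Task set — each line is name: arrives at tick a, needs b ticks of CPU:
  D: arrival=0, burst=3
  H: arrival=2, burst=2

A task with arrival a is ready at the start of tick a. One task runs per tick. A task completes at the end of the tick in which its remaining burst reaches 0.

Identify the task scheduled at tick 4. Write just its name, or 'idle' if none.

running at tick 4 = H

t=0: queue=[D] q_used=0 → run D
t=1: queue=[D] q_used=1 → run D
t=2: queue=[D,H] q_used=2 → run D
t=3: queue=[H] q_used=0 → run H
t=4: queue=[H] q_used=1 → run H
t=5: (idle)
t=6: (idle)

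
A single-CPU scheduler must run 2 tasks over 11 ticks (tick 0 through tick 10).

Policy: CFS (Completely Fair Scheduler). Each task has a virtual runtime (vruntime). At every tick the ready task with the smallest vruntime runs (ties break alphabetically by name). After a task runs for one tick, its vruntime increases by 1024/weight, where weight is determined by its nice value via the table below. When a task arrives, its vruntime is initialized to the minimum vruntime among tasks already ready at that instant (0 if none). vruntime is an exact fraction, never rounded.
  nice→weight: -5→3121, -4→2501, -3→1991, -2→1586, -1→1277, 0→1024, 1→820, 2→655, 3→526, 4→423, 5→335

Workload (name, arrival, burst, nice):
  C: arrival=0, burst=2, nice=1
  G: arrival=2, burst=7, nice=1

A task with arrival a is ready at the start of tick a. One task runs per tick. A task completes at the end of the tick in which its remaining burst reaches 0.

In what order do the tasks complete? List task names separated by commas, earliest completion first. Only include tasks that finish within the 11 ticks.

t=0: vr[C=0] → run C
t=1: vr[C=256/205] → run C
t=2: vr[G=0] → run G
t=3: vr[G=256/205] → run G
t=4: vr[G=512/205] → run G
t=5: vr[G=768/205] → run G
t=6: vr[G=1024/205] → run G
t=7: vr[G=256/41] → run G
t=8: vr[G=1536/205] → run G
t=9: (idle)
t=10: (idle)

completion order = C, G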